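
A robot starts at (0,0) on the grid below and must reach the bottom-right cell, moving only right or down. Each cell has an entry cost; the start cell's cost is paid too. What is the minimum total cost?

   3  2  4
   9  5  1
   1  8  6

16

Take [0,0] -> [0,1] -> [0,2] -> [1,2] -> [2,2] for a total of 3 + 2 + 4 + 1 + 6 = 16.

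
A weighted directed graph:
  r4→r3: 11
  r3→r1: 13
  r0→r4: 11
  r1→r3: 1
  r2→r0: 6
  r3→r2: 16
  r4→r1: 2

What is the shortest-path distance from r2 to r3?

Candidate routes:
r2 -> r0 -> r4 -> r3: 6 + 11 + 11 = 28
r2 -> r0 -> r4 -> r1 -> r3: 6 + 11 + 2 + 1 = 20
Shortest: 20.

20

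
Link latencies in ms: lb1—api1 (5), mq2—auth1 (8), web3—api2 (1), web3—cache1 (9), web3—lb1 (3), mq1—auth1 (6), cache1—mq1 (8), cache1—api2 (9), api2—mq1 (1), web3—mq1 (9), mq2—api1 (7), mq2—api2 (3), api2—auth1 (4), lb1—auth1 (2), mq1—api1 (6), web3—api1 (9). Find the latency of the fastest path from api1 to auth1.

Checking several routes:
api1 - lb1 - web3 - api2 - auth1: 5 + 3 + 1 + 4 = 13
api1 - lb1 - auth1: 5 + 2 = 7
api1 - web3 - lb1 - auth1: 9 + 3 + 2 = 14
api1 - mq1 - auth1: 6 + 6 = 12
api1 - mq1 - api2 - web3 - lb1 - auth1: 6 + 1 + 1 + 3 + 2 = 13
api1 - mq1 - api2 - auth1: 6 + 1 + 4 = 11
Best route has total 7 ms.

7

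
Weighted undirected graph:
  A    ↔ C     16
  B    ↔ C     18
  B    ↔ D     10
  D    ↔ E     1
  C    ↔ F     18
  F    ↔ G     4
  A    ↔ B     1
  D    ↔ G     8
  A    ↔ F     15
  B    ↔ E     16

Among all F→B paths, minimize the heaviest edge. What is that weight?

A few of the F→B routes:
F - G - D - E - B: max(4, 8, 1, 16) = 16
F - A - B: max(15, 1) = 15
F - A - C - B: max(15, 16, 18) = 18
F - G - D - B: max(4, 8, 10) = 10
Smallest bottleneck: 10.

10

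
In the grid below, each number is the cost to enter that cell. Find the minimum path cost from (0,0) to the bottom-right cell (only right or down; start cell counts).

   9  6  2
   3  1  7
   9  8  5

One optimal route is r0c0 -> r1c0 -> r1c1 -> r1c2 -> r2c2.
Its cost is 9 + 3 + 1 + 7 + 5 = 25.
(Top row then right column would cost 29.)

25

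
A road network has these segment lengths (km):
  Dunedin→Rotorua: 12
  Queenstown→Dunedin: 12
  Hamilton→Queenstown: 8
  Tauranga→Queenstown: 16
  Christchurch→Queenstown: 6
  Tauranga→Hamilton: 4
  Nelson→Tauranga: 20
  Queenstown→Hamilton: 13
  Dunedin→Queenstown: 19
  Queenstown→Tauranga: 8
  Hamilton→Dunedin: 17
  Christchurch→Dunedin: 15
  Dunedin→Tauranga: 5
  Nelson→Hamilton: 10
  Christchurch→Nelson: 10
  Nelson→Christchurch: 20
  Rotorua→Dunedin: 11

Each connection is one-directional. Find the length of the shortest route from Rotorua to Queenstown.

Routes from Rotorua to Queenstown:
Rotorua -> Dunedin -> Tauranga -> Hamilton -> Queenstown: 11 + 5 + 4 + 8 = 28
Rotorua -> Dunedin -> Queenstown: 11 + 19 = 30
Rotorua -> Dunedin -> Tauranga -> Queenstown: 11 + 5 + 16 = 32
Best route has total 28 km.

28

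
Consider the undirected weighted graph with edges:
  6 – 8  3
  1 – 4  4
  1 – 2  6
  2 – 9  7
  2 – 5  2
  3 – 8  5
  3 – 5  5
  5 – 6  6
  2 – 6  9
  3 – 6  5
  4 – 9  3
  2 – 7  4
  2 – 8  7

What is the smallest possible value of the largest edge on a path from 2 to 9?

Routes from 2 to 9:
2→9: max(7) = 7
2→1→4→9: max(6, 4, 3) = 6
The minimum achievable maximum is 6.

6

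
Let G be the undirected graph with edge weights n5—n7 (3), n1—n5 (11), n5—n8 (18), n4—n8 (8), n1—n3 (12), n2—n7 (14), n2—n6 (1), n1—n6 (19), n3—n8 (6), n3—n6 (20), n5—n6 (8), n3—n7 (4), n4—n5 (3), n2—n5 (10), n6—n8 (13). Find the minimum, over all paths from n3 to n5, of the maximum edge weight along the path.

Checking several routes:
n3→n1→n5: max(12, 11) = 12
n3→n8→n4→n5: max(6, 8, 3) = 8
n3→n7→n5: max(4, 3) = 4
The minimum achievable maximum is 4.

4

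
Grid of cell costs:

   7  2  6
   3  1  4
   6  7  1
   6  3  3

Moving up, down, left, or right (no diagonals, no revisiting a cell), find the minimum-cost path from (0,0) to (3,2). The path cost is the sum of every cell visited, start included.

One optimal route is r0c0 r0c1 r1c1 r1c2 r2c2 r3c2.
Its cost is 7 + 2 + 1 + 4 + 1 + 3 = 18.

18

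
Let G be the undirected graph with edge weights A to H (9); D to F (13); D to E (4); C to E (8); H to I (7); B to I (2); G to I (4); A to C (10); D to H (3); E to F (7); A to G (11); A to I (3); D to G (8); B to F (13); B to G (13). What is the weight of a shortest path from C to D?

Checking several routes:
C - A - I - H - D: 10 + 3 + 7 + 3 = 23
C - E - F - D: 8 + 7 + 13 = 28
C - A - G - D: 10 + 11 + 8 = 29
C - A - I - G - D: 10 + 3 + 4 + 8 = 25
C - A - H - D: 10 + 9 + 3 = 22
C - E - D: 8 + 4 = 12
The minimum is 12.

12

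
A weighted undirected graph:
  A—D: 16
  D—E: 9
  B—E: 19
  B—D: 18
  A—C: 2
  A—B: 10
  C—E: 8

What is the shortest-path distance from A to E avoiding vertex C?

25

Routes from A to E avoiding C:
A - B - E: 10 + 19 = 29
A - D - E: 16 + 9 = 25
A - D - B - E: 16 + 18 + 19 = 53
A - B - D - E: 10 + 18 + 9 = 37
Shortest: 25.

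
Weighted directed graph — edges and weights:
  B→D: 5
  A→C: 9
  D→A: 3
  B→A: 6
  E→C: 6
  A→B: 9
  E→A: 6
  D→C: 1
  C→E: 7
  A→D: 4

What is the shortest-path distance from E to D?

10

Candidate routes:
E→A→D: 6 + 4 = 10
E→A→B→D: 6 + 9 + 5 = 20
Best route has total 10.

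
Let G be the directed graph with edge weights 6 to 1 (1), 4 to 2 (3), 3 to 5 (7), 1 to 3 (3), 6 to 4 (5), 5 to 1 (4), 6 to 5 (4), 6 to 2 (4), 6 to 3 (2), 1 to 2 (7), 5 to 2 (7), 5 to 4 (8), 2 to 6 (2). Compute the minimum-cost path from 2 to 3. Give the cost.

Paths from 2 to 3:
2 -> 6 -> 1 -> 3: 2 + 1 + 3 = 6
2 -> 6 -> 3: 2 + 2 = 4
2 -> 6 -> 5 -> 1 -> 3: 2 + 4 + 4 + 3 = 13
The minimum is 4.

4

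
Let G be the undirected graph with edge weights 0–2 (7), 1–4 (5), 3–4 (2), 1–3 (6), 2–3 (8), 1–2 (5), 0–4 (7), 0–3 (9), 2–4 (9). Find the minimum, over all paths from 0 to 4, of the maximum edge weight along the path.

Comparing a few candidate routes:
0→2→1→4: max(7, 5, 5) = 7
0→4: max(7) = 7
0→2→1→3→4: max(7, 5, 6, 2) = 7
Best route has worst link 7.

7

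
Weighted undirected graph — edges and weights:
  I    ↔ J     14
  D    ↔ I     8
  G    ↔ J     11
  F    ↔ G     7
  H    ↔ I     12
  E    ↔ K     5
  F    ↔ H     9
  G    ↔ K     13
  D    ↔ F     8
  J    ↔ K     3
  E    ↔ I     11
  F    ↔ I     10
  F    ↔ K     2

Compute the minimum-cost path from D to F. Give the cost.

8

Comparing a few candidate routes:
D-F: 8
D-I-E-K-F: 8 + 11 + 5 + 2 = 26
D-I-J-K-F: 8 + 14 + 3 + 2 = 27
D-I-F: 8 + 10 = 18
Shortest: 8.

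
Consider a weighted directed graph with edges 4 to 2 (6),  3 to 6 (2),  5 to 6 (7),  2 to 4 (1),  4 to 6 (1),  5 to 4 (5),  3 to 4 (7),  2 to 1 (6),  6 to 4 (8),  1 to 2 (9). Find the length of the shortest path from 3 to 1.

Candidate routes:
3 - 4 - 2 - 1: 7 + 6 + 6 = 19
3 - 6 - 4 - 2 - 1: 2 + 8 + 6 + 6 = 22
Shortest: 19.

19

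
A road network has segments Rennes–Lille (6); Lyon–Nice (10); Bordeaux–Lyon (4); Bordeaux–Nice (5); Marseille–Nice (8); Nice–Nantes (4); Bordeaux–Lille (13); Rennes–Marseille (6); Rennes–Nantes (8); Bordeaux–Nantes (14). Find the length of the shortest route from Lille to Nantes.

14

Some routes from Lille to Nantes:
Lille-Rennes-Marseille-Nice-Nantes: 6 + 6 + 8 + 4 = 24
Lille-Bordeaux-Nice-Nantes: 13 + 5 + 4 = 22
Lille-Bordeaux-Lyon-Nice-Nantes: 13 + 4 + 10 + 4 = 31
Lille-Rennes-Marseille-Nice-Bordeaux-Nantes: 6 + 6 + 8 + 5 + 14 = 39
Lille-Bordeaux-Nantes: 13 + 14 = 27
Lille-Rennes-Nantes: 6 + 8 = 14
Shortest: 14.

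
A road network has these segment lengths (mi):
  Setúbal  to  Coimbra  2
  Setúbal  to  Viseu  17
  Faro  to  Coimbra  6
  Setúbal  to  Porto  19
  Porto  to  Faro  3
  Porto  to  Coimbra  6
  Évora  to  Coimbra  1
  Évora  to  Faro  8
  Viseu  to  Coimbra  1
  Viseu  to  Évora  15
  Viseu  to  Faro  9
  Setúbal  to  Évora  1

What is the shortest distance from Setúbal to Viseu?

3

Comparing a few candidate routes:
Setúbal - Évora - Viseu: 1 + 15 = 16
Setúbal - Coimbra - Viseu: 2 + 1 = 3
Setúbal - Viseu: 17
Setúbal - Évora - Coimbra - Faro - Viseu: 1 + 1 + 6 + 9 = 17
Setúbal - Évora - Coimbra - Viseu: 1 + 1 + 1 = 3
Setúbal - Évora - Faro - Coimbra - Viseu: 1 + 8 + 6 + 1 = 16
Best route has total 3 mi.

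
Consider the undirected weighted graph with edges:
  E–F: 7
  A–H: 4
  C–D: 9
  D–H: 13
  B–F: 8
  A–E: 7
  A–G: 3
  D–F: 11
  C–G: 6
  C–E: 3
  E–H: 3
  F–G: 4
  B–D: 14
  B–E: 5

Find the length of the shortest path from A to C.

Checking several routes:
A-H-E-C: 4 + 3 + 3 = 10
A-E-C: 7 + 3 = 10
A-G-C: 3 + 6 = 9
A-G-F-E-C: 3 + 4 + 7 + 3 = 17
Shortest: 9.

9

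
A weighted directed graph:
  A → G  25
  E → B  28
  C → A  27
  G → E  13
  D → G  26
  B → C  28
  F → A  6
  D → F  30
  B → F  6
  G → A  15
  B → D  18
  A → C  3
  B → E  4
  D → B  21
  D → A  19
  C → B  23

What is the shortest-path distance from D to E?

25

A few of the D→E routes:
D-A-C-B-E: 19 + 3 + 23 + 4 = 49
D-B-E: 21 + 4 = 25
D-A-G-E: 19 + 25 + 13 = 57
D-G-E: 26 + 13 = 39
The minimum is 25.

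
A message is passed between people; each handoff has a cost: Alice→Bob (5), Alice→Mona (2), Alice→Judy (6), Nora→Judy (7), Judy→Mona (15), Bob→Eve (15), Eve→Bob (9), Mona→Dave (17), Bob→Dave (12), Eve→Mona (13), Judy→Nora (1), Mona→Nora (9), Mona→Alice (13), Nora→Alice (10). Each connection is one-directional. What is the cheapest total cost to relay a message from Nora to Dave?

Paths from Nora to Dave:
Nora - Alice - Bob - Eve - Mona - Dave: 10 + 5 + 15 + 13 + 17 = 60
Nora - Judy - Mona - Dave: 7 + 15 + 17 = 39
Nora - Alice - Judy - Mona - Dave: 10 + 6 + 15 + 17 = 48
Nora - Judy - Mona - Alice - Bob - Dave: 7 + 15 + 13 + 5 + 12 = 52
Nora - Alice - Mona - Dave: 10 + 2 + 17 = 29
Nora - Alice - Bob - Dave: 10 + 5 + 12 = 27
The minimum is 27.

27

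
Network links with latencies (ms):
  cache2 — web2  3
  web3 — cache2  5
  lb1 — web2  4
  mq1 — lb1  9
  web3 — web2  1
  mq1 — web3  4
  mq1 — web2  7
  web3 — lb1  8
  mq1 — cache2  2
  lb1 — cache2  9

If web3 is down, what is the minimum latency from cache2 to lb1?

Candidate routes:
cache2→mq1→web2→lb1: 2 + 7 + 4 = 13
cache2→web2→mq1→lb1: 3 + 7 + 9 = 19
cache2→lb1: 9
cache2→web2→lb1: 3 + 4 = 7
cache2→mq1→lb1: 2 + 9 = 11
Best route has total 7 ms.

7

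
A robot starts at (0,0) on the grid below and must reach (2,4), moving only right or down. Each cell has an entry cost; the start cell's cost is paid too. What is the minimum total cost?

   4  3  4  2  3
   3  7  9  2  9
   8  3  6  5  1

21

One optimal route is r0c0 r0c1 r0c2 r0c3 r1c3 r2c3 r2c4.
Its cost is 4 + 3 + 4 + 2 + 2 + 5 + 1 = 21.
(Top row then right column would cost 26.)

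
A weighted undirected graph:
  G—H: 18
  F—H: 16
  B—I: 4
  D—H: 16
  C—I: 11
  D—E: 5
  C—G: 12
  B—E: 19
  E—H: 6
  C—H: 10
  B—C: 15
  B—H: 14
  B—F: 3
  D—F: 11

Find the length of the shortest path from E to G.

Checking several routes:
E -> H -> G: 6 + 18 = 24
E -> H -> C -> G: 6 + 10 + 12 = 28
E -> D -> F -> B -> I -> C -> G: 5 + 11 + 3 + 4 + 11 + 12 = 46
E -> D -> H -> C -> G: 5 + 16 + 10 + 12 = 43
E -> D -> H -> G: 5 + 16 + 18 = 39
The minimum is 24.

24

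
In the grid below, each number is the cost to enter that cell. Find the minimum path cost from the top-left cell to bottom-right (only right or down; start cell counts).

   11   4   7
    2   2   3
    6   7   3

Cheapest: [0,0]→[1,0]→[1,1]→[1,2]→[2,2]
  11 + 2 + 2 + 3 + 3 = 21

21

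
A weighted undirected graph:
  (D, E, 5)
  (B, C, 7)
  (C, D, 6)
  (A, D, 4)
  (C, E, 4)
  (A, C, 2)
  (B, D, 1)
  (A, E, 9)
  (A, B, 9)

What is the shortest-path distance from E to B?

6

Comparing a few candidate routes:
E → A → D → B: 9 + 4 + 1 = 14
E → C → D → B: 4 + 6 + 1 = 11
E → C → B: 4 + 7 = 11
E → C → A → B: 4 + 2 + 9 = 15
E → C → A → D → B: 4 + 2 + 4 + 1 = 11
E → D → B: 5 + 1 = 6
Shortest: 6.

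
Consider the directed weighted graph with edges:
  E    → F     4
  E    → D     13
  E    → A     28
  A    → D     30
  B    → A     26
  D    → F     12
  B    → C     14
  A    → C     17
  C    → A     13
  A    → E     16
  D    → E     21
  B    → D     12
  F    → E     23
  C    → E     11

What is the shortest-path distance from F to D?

Candidate routes:
F→E→D: 23 + 13 = 36
F→E→A→D: 23 + 28 + 30 = 81
The minimum is 36.

36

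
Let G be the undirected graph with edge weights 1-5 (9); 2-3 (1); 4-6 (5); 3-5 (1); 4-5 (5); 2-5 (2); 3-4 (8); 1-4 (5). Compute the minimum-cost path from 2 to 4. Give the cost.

Checking several routes:
2-5-4: 2 + 5 = 7
2-3-5-4: 1 + 1 + 5 = 7
2-5-3-4: 2 + 1 + 8 = 11
2-3-4: 1 + 8 = 9
Best route has total 7.

7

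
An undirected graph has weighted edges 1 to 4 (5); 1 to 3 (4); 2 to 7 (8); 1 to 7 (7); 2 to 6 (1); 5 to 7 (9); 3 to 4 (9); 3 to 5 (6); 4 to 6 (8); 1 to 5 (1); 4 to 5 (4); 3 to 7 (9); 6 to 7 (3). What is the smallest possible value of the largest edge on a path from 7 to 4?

Some routes from 7 to 4:
7 → 1 → 3 → 5 → 4: max(7, 4, 6, 4) = 7
7 → 5 → 3 → 1 → 4: max(9, 6, 4, 5) = 9
7 → 1 → 4: max(7, 5) = 7
7 → 6 → 4: max(3, 8) = 8
7 → 1 → 5 → 4: max(7, 1, 4) = 7
7 → 2 → 6 → 4: max(8, 1, 8) = 8
The minimum achievable maximum is 7.

7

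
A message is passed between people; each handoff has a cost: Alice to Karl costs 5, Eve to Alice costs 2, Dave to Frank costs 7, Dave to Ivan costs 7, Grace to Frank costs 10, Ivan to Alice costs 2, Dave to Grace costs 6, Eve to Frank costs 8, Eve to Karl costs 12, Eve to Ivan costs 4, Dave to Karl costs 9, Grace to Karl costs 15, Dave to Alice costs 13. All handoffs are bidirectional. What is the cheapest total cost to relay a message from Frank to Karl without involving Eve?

A few of the Frank→Karl routes:
Frank - Grace - Karl: 10 + 15 = 25
Frank - Dave - Karl: 7 + 9 = 16
Frank - Dave - Ivan - Alice - Karl: 7 + 7 + 2 + 5 = 21
Frank - Grace - Dave - Karl: 10 + 6 + 9 = 25
Shortest: 16.

16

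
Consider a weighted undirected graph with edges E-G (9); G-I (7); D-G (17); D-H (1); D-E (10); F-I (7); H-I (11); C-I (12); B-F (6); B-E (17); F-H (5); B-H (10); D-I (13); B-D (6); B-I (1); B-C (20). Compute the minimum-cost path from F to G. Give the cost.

Comparing a few candidate routes:
F - I - G: 7 + 7 = 14
F - H - D - B - I - G: 5 + 1 + 6 + 1 + 7 = 20
F - B - I - G: 6 + 1 + 7 = 14
Shortest: 14.

14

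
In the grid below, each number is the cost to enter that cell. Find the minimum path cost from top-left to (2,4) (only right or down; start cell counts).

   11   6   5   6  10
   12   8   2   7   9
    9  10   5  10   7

46

Cheapest: (0,0)→(0,1)→(0,2)→(1,2)→(2,2)→(2,3)→(2,4)
  11 + 6 + 5 + 2 + 5 + 10 + 7 = 46
For comparison, the top-then-right route costs 54.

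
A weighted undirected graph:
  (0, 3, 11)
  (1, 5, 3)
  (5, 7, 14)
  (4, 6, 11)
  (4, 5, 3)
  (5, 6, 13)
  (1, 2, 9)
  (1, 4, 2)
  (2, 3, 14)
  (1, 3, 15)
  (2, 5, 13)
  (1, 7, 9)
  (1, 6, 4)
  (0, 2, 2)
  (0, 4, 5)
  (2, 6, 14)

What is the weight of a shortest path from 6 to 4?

A few of the 6→4 routes:
6 -> 1 -> 5 -> 4: 4 + 3 + 3 = 10
6 -> 1 -> 4: 4 + 2 = 6
6 -> 4: 11
6 -> 5 -> 4: 13 + 3 = 16
6 -> 5 -> 1 -> 4: 13 + 3 + 2 = 18
Best route has total 6.

6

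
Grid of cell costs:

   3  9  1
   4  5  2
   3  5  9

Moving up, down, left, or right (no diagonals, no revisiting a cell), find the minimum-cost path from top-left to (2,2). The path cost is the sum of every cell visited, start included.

Take [0,0] → [1,0] → [1,1] → [1,2] → [2,2] for a total of 3 + 4 + 5 + 2 + 9 = 23.

23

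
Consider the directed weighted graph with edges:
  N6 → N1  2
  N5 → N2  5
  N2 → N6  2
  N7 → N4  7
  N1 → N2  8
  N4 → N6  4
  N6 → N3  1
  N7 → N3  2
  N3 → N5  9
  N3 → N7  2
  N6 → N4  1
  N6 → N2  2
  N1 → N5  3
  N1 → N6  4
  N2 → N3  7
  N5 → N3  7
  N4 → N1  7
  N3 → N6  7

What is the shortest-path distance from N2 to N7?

Candidate routes:
N2-N6-N1-N5-N3-N7: 2 + 2 + 3 + 7 + 2 = 16
N2-N6-N3-N7: 2 + 1 + 2 = 5
N2-N3-N7: 7 + 2 = 9
N2-N6-N4-N1-N5-N3-N7: 2 + 1 + 7 + 3 + 7 + 2 = 22
The minimum is 5.

5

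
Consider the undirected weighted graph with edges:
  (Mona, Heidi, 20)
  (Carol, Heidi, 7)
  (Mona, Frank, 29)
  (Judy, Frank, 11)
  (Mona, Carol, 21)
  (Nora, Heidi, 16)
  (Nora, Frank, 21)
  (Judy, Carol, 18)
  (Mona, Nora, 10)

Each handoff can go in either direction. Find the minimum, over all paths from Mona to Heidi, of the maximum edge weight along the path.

A few of the Mona→Heidi routes:
Mona-Nora-Heidi: max(10, 16) = 16
Mona-Nora-Frank-Judy-Carol-Heidi: max(10, 21, 11, 18, 7) = 21
Mona-Heidi: max(20) = 20
Mona-Carol-Heidi: max(21, 7) = 21
Mona-Carol-Judy-Frank-Nora-Heidi: max(21, 18, 11, 21, 16) = 21
The minimum achievable maximum is 16.

16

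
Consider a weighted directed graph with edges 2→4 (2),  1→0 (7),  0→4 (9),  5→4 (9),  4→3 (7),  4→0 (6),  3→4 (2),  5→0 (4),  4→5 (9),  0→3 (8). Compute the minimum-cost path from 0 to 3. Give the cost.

Candidate routes:
0 - 4 - 3: 9 + 7 = 16
0 - 3: 8
The minimum is 8.

8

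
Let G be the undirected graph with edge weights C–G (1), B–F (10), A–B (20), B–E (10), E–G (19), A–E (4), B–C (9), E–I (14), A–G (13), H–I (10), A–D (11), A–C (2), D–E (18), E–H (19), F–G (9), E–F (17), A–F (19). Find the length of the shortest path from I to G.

21

Comparing a few candidate routes:
I→E→G: 14 + 19 = 33
I→E→A→C→G: 14 + 4 + 2 + 1 = 21
I→E→B→C→G: 14 + 10 + 9 + 1 = 34
I→E→A→G: 14 + 4 + 13 = 31
I→H→E→A→C→G: 10 + 19 + 4 + 2 + 1 = 36
Best route has total 21.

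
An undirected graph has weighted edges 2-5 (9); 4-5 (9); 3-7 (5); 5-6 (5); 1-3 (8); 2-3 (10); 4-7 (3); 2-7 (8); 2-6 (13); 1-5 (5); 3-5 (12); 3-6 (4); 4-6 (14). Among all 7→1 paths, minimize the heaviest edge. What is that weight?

5

A few of the 7→1 routes:
7 → 3 → 1: max(5, 8) = 8
7 → 4 → 5 → 1: max(3, 9, 5) = 9
7 → 3 → 6 → 5 → 1: max(5, 4, 5, 5) = 5
7 → 4 → 5 → 6 → 3 → 1: max(3, 9, 5, 4, 8) = 9
7 → 2 → 5 → 1: max(8, 9, 5) = 9
7 → 2 → 5 → 6 → 3 → 1: max(8, 9, 5, 4, 8) = 9
The minimum achievable maximum is 5.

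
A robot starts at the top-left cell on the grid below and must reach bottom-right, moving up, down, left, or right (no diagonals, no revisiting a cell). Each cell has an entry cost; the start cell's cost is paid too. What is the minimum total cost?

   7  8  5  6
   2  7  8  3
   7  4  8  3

30

Take [0,0] [1,0] [1,1] [1,2] [1,3] [2,3] for a total of 7 + 2 + 7 + 8 + 3 + 3 = 30.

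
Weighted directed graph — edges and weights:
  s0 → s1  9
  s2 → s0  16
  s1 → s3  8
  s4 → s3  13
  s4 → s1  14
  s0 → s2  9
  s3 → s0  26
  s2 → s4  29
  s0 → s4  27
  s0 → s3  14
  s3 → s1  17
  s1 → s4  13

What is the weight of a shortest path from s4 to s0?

Paths from s4 to s0:
s4→s3→s0: 13 + 26 = 39
s4→s1→s3→s0: 14 + 8 + 26 = 48
Shortest: 39.

39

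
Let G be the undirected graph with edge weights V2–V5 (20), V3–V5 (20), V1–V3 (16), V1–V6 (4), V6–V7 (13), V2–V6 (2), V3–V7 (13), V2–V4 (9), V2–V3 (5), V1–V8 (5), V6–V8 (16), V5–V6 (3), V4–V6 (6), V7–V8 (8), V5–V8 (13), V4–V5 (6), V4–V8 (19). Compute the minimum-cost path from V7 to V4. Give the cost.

Comparing a few candidate routes:
V7 → V3 → V2 → V6 → V4: 13 + 5 + 2 + 6 = 26
V7 → V6 → V4: 13 + 6 = 19
V7 → V6 → V5 → V4: 13 + 3 + 6 = 22
V7 → V8 → V1 → V6 → V4: 8 + 5 + 4 + 6 = 23
V7 → V8 → V1 → V6 → V5 → V4: 8 + 5 + 4 + 3 + 6 = 26
V7 → V6 → V2 → V4: 13 + 2 + 9 = 24
Best route has total 19.

19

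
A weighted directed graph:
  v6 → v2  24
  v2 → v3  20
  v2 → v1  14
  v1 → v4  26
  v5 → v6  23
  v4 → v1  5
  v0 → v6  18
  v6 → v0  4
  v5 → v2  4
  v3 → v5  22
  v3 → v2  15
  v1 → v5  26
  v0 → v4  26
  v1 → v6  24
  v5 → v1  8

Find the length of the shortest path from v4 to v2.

35

Routes from v4 to v2:
v4-v1-v5-v6-v2: 5 + 26 + 23 + 24 = 78
v4-v1-v6-v2: 5 + 24 + 24 = 53
v4-v1-v5-v2: 5 + 26 + 4 = 35
Shortest: 35.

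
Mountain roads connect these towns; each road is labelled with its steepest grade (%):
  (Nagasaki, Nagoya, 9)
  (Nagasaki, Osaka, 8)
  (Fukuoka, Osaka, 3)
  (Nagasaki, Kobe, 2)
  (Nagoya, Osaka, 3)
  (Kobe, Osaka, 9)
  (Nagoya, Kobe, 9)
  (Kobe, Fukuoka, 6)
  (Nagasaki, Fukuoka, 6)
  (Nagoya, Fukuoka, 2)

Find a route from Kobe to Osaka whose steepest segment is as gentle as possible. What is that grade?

Comparing a few candidate routes:
Kobe→Fukuoka→Nagoya→Osaka: max(6, 2, 3) = 6
Kobe→Fukuoka→Nagasaki→Osaka: max(6, 6, 8) = 8
Kobe→Nagasaki→Fukuoka→Nagoya→Osaka: max(2, 6, 2, 3) = 6
Kobe→Nagasaki→Fukuoka→Osaka: max(2, 6, 3) = 6
Kobe→Fukuoka→Osaka: max(6, 3) = 6
The minimum achievable maximum is 6%.

6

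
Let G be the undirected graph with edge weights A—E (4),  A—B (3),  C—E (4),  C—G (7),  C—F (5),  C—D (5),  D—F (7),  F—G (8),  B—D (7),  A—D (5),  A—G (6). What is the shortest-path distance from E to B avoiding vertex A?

Candidate routes:
E → C → F → D → B: 4 + 5 + 7 + 7 = 23
E → C → G → F → D → B: 4 + 7 + 8 + 7 + 7 = 33
E → C → D → B: 4 + 5 + 7 = 16
Shortest: 16.

16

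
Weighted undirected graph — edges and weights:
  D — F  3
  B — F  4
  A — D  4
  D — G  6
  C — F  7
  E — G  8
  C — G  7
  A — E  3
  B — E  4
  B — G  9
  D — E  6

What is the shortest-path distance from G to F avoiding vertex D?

Candidate routes:
G -> E -> B -> F: 8 + 4 + 4 = 16
G -> C -> F: 7 + 7 = 14
G -> B -> F: 9 + 4 = 13
Best route has total 13.

13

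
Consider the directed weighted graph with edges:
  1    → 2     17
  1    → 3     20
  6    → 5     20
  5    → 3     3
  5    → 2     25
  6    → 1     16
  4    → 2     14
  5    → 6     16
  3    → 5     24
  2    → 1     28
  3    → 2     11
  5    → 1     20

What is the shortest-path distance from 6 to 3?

A few of the 6→3 routes:
6 -> 5 -> 3: 20 + 3 = 23
6 -> 5 -> 1 -> 3: 20 + 20 + 20 = 60
6 -> 1 -> 3: 16 + 20 = 36
Shortest: 23.

23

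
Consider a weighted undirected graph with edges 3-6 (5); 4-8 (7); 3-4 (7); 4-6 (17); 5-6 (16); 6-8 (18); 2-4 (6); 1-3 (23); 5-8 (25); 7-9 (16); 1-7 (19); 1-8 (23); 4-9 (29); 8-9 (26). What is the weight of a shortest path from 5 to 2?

34

Some routes from 5 to 2:
5 - 8 - 4 - 2: 25 + 7 + 6 = 38
5 - 8 - 6 - 3 - 4 - 2: 25 + 18 + 5 + 7 + 6 = 61
5 - 6 - 3 - 4 - 2: 16 + 5 + 7 + 6 = 34
5 - 6 - 8 - 4 - 2: 16 + 18 + 7 + 6 = 47
5 - 8 - 6 - 4 - 2: 25 + 18 + 17 + 6 = 66
5 - 6 - 4 - 2: 16 + 17 + 6 = 39
Shortest: 34.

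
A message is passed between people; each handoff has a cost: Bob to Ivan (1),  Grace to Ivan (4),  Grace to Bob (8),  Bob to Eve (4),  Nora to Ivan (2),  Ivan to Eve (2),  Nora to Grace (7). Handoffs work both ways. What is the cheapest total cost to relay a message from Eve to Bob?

3

Checking several routes:
Eve -> Bob: 4
Eve -> Ivan -> Grace -> Bob: 2 + 4 + 8 = 14
Eve -> Ivan -> Bob: 2 + 1 = 3
Shortest: 3.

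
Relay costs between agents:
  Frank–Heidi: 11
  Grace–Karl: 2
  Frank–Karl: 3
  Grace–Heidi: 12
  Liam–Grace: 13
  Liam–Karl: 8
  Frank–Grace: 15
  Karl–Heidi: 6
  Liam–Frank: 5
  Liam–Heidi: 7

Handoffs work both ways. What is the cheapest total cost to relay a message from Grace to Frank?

Checking several routes:
Grace→Karl→Liam→Frank: 2 + 8 + 5 = 15
Grace→Liam→Frank: 13 + 5 = 18
Grace→Karl→Frank: 2 + 3 = 5
Grace→Frank: 15
Best route has total 5.

5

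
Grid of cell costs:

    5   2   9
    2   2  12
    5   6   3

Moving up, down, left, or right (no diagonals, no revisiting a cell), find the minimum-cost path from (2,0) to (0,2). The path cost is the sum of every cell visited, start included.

20

Best path: (2,0)→(1,0)→(1,1)→(0,1)→(0,2)
Cost: 5 + 2 + 2 + 2 + 9 = 20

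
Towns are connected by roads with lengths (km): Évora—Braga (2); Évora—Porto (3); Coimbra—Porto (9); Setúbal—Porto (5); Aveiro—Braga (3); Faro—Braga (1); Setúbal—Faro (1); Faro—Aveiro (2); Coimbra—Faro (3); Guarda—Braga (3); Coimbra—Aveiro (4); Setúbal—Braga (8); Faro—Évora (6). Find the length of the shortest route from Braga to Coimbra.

4

Comparing a few candidate routes:
Braga-Aveiro-Coimbra: 3 + 4 = 7
Braga-Faro-Coimbra: 1 + 3 = 4
Braga-Faro-Aveiro-Coimbra: 1 + 2 + 4 = 7
Shortest: 4 km.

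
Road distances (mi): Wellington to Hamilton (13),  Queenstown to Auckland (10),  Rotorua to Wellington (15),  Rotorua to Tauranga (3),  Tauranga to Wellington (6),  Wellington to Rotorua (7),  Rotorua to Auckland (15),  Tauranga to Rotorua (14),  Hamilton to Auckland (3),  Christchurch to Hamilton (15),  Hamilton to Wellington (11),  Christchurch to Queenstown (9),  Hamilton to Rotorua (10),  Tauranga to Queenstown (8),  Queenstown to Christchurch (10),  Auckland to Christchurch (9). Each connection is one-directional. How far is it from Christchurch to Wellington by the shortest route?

Candidate routes:
Christchurch-Hamilton-Rotorua-Tauranga-Wellington: 15 + 10 + 3 + 6 = 34
Christchurch-Hamilton-Wellington: 15 + 11 = 26
Christchurch-Hamilton-Rotorua-Wellington: 15 + 10 + 15 = 40
The minimum is 26 mi.

26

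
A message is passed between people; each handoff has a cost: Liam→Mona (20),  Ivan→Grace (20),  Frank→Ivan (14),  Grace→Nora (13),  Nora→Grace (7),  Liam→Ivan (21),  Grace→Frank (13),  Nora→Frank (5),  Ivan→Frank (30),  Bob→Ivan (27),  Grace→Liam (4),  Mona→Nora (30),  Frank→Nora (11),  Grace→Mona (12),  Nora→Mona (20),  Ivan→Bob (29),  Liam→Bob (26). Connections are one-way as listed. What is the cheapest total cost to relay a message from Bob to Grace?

Candidate routes:
Bob-Ivan-Frank-Nora-Grace: 27 + 30 + 11 + 7 = 75
Bob-Ivan-Grace: 27 + 20 = 47
Best route has total 47.

47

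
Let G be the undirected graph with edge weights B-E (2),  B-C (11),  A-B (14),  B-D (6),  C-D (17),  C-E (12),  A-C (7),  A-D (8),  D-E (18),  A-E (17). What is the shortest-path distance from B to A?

14

Comparing a few candidate routes:
B → A: 14
B → E → A: 2 + 17 = 19
B → D → A: 6 + 8 = 14
B → C → A: 11 + 7 = 18
B → E → C → A: 2 + 12 + 7 = 21
Best route has total 14.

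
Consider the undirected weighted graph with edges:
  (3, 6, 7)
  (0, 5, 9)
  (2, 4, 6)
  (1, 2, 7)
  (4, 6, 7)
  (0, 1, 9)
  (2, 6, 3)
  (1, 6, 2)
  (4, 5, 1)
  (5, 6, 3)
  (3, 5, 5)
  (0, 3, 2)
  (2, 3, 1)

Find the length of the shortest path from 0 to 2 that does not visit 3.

Comparing a few candidate routes:
0-1-2: 9 + 7 = 16
0-5-6-2: 9 + 3 + 3 = 15
0-5-4-2: 9 + 1 + 6 = 16
0-1-6-2: 9 + 2 + 3 = 14
The minimum is 14.

14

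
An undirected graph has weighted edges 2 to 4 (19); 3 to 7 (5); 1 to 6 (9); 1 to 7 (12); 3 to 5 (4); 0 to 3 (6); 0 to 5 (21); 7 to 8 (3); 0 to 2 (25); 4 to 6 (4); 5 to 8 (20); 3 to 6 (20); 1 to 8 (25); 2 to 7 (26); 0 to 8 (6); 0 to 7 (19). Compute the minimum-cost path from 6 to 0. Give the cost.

Checking several routes:
6 - 3 - 7 - 8 - 0: 20 + 5 + 3 + 6 = 34
6 - 1 - 7 - 8 - 0: 9 + 12 + 3 + 6 = 30
6 - 1 - 7 - 3 - 0: 9 + 12 + 5 + 6 = 32
6 - 3 - 0: 20 + 6 = 26
Best route has total 26.

26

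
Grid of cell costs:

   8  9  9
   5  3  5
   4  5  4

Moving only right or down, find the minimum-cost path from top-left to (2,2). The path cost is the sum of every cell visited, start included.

25

Best path: r0c0 -> r1c0 -> r1c1 -> r1c2 -> r2c2
Cost: 8 + 5 + 3 + 5 + 4 = 25
(Top row then right column would cost 35.)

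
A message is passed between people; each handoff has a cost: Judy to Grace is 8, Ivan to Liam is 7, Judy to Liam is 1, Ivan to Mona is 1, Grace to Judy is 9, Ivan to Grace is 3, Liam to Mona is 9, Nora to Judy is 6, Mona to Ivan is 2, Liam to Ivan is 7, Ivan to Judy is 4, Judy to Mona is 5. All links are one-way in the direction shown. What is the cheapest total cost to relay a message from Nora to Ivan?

13

Routes from Nora to Ivan:
Nora → Judy → Liam → Ivan: 6 + 1 + 7 = 14
Nora → Judy → Liam → Mona → Ivan: 6 + 1 + 9 + 2 = 18
Nora → Judy → Mona → Ivan: 6 + 5 + 2 = 13
Best route has total 13.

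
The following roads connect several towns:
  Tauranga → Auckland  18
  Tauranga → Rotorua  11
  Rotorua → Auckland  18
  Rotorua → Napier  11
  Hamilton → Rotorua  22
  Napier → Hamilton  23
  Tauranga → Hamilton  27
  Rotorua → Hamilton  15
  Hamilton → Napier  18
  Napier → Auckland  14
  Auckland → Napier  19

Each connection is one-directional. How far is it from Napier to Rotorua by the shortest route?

45

Paths from Napier to Rotorua:
Napier - Hamilton - Rotorua: 23 + 22 = 45
The minimum is 45.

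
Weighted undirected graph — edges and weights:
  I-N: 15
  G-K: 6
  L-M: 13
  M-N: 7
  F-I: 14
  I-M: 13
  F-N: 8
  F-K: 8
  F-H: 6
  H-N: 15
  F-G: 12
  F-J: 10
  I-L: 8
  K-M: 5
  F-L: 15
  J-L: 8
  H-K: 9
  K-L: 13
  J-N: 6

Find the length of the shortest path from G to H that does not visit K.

Checking several routes:
G-F-H: 12 + 6 = 18
G-F-N-H: 12 + 8 + 15 = 35
G-F-I-N-H: 12 + 14 + 15 + 15 = 56
G-F-L-J-N-H: 12 + 15 + 8 + 6 + 15 = 56
G-F-J-N-H: 12 + 10 + 6 + 15 = 43
Shortest: 18.

18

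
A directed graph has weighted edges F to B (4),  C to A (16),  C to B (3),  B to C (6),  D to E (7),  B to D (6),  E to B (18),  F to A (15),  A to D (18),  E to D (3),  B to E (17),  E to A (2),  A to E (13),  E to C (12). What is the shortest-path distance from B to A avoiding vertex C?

Routes from B to A avoiding C:
B → E → A: 17 + 2 = 19
B → D → E → A: 6 + 7 + 2 = 15
Shortest: 15.

15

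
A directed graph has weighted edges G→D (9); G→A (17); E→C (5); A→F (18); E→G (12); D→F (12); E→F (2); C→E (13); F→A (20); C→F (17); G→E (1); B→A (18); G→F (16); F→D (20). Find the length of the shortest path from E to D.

Checking several routes:
E → F → D: 2 + 20 = 22
E → C → F → D: 5 + 17 + 20 = 42
E → G → D: 12 + 9 = 21
Best route has total 21.

21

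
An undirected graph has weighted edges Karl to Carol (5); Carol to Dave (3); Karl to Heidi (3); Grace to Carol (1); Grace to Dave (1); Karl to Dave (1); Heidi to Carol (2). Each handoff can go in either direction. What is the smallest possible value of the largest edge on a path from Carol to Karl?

Candidate routes:
Carol→Grace→Dave→Karl: max(1, 1, 1) = 1
Carol→Heidi→Karl: max(2, 3) = 3
Carol→Dave→Karl: max(3, 1) = 3
Carol→Karl: max(5) = 5
Smallest bottleneck: 1.

1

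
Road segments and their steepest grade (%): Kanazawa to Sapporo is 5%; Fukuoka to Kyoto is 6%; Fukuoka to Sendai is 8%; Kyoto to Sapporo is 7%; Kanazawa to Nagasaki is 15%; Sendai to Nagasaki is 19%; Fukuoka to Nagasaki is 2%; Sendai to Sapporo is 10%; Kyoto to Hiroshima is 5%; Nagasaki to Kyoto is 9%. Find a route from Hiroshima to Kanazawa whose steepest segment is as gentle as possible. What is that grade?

7

Checking several routes:
Hiroshima → Kyoto → Nagasaki → Fukuoka → Sendai → Sapporo → Kanazawa: max(5, 9, 2, 8, 10, 5) = 10
Hiroshima → Kyoto → Sapporo → Kanazawa: max(5, 7, 5) = 7
Hiroshima → Kyoto → Fukuoka → Sendai → Sapporo → Kanazawa: max(5, 6, 8, 10, 5) = 10
Best route has worst link 7%.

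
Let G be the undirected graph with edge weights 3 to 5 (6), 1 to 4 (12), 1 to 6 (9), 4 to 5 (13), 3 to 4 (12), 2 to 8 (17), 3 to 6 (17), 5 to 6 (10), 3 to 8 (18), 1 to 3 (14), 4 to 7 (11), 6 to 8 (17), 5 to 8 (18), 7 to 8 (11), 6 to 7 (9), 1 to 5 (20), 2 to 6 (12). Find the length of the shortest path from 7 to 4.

A few of the 7→4 routes:
7→6→1→4: 9 + 9 + 12 = 30
7→4: 11
7→8→3→4: 11 + 18 + 12 = 41
7→6→5→4: 9 + 10 + 13 = 32
7→6→5→3→4: 9 + 10 + 6 + 12 = 37
7→6→3→4: 9 + 17 + 12 = 38
Best route has total 11.

11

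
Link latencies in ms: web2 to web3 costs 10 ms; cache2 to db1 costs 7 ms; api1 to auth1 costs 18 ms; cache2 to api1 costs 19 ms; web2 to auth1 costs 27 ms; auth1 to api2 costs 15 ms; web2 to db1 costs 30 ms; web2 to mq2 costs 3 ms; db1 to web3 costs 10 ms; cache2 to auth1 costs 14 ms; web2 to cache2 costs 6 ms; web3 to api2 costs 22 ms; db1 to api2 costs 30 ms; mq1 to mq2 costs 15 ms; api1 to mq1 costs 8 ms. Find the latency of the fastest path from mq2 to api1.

23

Some routes from mq2 to api1:
mq2 - web2 - cache2 - auth1 - api1: 3 + 6 + 14 + 18 = 41
mq2 - web2 - web3 - db1 - cache2 - api1: 3 + 10 + 10 + 7 + 19 = 49
mq2 - web2 - auth1 - api1: 3 + 27 + 18 = 48
mq2 - mq1 - api1: 15 + 8 = 23
mq2 - web2 - cache2 - api1: 3 + 6 + 19 = 28
Shortest: 23 ms.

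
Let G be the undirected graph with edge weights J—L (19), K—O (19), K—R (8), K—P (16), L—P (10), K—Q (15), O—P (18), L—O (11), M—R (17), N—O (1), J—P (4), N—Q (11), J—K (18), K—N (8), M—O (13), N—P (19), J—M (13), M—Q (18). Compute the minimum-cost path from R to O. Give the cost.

Comparing a few candidate routes:
R→K→O: 8 + 19 = 27
R→K→P→N→O: 8 + 16 + 19 + 1 = 44
R→K→Q→N→O: 8 + 15 + 11 + 1 = 35
R→K→N→O: 8 + 8 + 1 = 17
R→K→P→O: 8 + 16 + 18 = 42
R→M→O: 17 + 13 = 30
Shortest: 17.

17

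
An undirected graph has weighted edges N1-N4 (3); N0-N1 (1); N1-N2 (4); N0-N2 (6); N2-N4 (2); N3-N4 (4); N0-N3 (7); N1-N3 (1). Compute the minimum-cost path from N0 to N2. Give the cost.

5

Checking several routes:
N0 - N2: 6
N0 - N3 - N1 - N2: 7 + 1 + 4 = 12
N0 - N3 - N1 - N4 - N2: 7 + 1 + 3 + 2 = 13
N0 - N1 - N3 - N4 - N2: 1 + 1 + 4 + 2 = 8
N0 - N1 - N4 - N2: 1 + 3 + 2 = 6
N0 - N1 - N2: 1 + 4 = 5
Shortest: 5.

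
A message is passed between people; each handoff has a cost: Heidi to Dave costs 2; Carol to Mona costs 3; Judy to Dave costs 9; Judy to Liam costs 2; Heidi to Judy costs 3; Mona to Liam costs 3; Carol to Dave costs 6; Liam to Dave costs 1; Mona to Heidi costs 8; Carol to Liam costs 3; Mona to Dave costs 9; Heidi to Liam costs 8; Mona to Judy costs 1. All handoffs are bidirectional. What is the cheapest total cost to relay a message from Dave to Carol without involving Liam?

6

Comparing a few candidate routes:
Dave -> Carol: 6
Dave -> Heidi -> Judy -> Mona -> Carol: 2 + 3 + 1 + 3 = 9
Dave -> Mona -> Carol: 9 + 3 = 12
Shortest: 6.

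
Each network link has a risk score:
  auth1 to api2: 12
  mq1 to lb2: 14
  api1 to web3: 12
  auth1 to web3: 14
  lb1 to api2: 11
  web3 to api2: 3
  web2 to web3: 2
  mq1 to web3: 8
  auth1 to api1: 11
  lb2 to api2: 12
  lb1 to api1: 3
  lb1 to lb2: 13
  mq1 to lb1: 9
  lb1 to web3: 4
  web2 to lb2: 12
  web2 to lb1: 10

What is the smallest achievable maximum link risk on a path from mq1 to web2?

8

Some routes from mq1 to web2:
mq1 -> lb1 -> web2: max(9, 10) = 10
mq1 -> web3 -> web2: max(8, 2) = 8
mq1 -> lb1 -> web3 -> web2: max(9, 4, 2) = 9
mq1 -> web3 -> lb1 -> web2: max(8, 4, 10) = 10
mq1 -> lb1 -> api2 -> web3 -> web2: max(9, 11, 3, 2) = 11
Smallest bottleneck: 8.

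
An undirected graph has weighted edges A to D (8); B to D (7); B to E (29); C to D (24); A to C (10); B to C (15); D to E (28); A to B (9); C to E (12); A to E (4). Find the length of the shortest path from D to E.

A few of the D→E routes:
D-B-C-E: 7 + 15 + 12 = 34
D-E: 28
D-A-E: 8 + 4 = 12
D-B-A-E: 7 + 9 + 4 = 20
D-A-C-E: 8 + 10 + 12 = 30
Best route has total 12.

12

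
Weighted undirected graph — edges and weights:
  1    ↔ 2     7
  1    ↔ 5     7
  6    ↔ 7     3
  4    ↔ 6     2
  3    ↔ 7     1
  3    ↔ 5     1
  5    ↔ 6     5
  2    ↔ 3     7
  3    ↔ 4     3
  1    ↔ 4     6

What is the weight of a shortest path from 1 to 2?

Comparing a few candidate routes:
1-4-6-7-3-2: 6 + 2 + 3 + 1 + 7 = 19
1-2: 7
1-4-3-2: 6 + 3 + 7 = 16
1-5-3-2: 7 + 1 + 7 = 15
The minimum is 7.

7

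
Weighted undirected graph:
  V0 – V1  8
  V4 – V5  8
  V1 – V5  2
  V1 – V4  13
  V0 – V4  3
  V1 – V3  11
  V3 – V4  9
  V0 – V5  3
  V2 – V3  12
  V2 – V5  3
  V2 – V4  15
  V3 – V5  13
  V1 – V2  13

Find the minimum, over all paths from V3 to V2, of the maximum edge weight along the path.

9

Some routes from V3 to V2:
V3 → V1 → V0 → V5 → V2: max(11, 8, 3, 3) = 11
V3 → V4 → V5 → V2: max(9, 8, 3) = 9
V3 → V1 → V0 → V4 → V5 → V2: max(11, 8, 3, 8, 3) = 11
V3 → V4 → V0 → V1 → V5 → V2: max(9, 3, 8, 2, 3) = 9
V3 → V1 → V5 → V2: max(11, 2, 3) = 11
V3 → V4 → V0 → V5 → V2: max(9, 3, 3, 3) = 9
Best route has worst link 9.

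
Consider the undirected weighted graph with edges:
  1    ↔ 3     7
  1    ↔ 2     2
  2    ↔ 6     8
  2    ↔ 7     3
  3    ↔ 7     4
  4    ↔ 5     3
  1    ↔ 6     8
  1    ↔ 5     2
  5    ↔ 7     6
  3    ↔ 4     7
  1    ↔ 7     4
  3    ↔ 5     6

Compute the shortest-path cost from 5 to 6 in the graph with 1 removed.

Routes from 5 to 6 avoiding 1:
5→7→2→6: 6 + 3 + 8 = 17
5→3→7→2→6: 6 + 4 + 3 + 8 = 21
5→4→3→7→2→6: 3 + 7 + 4 + 3 + 8 = 25
Best route has total 17.

17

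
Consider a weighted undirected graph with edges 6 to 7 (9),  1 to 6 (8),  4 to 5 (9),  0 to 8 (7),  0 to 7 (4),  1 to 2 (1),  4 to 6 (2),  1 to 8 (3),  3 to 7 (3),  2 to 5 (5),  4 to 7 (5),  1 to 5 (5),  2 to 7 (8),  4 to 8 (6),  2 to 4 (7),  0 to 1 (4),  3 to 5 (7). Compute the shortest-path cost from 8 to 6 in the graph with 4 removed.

Comparing a few candidate routes:
8-0-7-6: 7 + 4 + 9 = 20
8-0-1-6: 7 + 4 + 8 = 19
8-1-6: 3 + 8 = 11
The minimum is 11.

11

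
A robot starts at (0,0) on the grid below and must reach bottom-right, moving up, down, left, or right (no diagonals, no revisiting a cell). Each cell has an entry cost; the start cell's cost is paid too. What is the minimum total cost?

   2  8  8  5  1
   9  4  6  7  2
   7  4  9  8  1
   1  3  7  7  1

Best path: (0,0) -> (0,1) -> (0,2) -> (0,3) -> (0,4) -> (1,4) -> (2,4) -> (3,4)
Cost: 2 + 8 + 8 + 5 + 1 + 2 + 1 + 1 = 28

28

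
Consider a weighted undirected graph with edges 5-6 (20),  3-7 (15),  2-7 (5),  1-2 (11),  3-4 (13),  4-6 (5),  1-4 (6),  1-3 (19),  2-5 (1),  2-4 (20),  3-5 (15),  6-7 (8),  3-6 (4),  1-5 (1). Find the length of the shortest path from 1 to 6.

11

A few of the 1→6 routes:
1 → 4 → 3 → 6: 6 + 13 + 4 = 23
1 → 5 → 3 → 6: 1 + 15 + 4 = 20
1 → 4 → 6: 6 + 5 = 11
1 → 5 → 6: 1 + 20 = 21
1 → 5 → 2 → 7 → 6: 1 + 1 + 5 + 8 = 15
Best route has total 11.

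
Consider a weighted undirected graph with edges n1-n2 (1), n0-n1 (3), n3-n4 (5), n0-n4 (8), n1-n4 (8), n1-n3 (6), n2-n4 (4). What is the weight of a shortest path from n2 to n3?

7

Checking several routes:
n2-n1-n4-n3: 1 + 8 + 5 = 14
n2-n1-n3: 1 + 6 = 7
n2-n1-n0-n4-n3: 1 + 3 + 8 + 5 = 17
n2-n4-n3: 4 + 5 = 9
The minimum is 7.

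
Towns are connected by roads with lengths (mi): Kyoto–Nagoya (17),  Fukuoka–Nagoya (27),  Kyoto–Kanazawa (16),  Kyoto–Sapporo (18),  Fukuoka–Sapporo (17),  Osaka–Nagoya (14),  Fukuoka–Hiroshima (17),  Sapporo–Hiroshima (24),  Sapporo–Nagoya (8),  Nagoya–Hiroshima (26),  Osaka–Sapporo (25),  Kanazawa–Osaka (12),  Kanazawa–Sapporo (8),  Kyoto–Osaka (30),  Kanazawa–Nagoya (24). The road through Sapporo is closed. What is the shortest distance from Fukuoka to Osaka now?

41

Some routes from Fukuoka to Osaka avoiding Sapporo:
Fukuoka → Nagoya → Kyoto → Osaka: 27 + 17 + 30 = 74
Fukuoka → Nagoya → Osaka: 27 + 14 = 41
Fukuoka → Nagoya → Kanazawa → Osaka: 27 + 24 + 12 = 63
Fukuoka → Hiroshima → Nagoya → Osaka: 17 + 26 + 14 = 57
Fukuoka → Hiroshima → Nagoya → Kanazawa → Osaka: 17 + 26 + 24 + 12 = 79
Fukuoka → Nagoya → Kyoto → Kanazawa → Osaka: 27 + 17 + 16 + 12 = 72
Best route has total 41 mi.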